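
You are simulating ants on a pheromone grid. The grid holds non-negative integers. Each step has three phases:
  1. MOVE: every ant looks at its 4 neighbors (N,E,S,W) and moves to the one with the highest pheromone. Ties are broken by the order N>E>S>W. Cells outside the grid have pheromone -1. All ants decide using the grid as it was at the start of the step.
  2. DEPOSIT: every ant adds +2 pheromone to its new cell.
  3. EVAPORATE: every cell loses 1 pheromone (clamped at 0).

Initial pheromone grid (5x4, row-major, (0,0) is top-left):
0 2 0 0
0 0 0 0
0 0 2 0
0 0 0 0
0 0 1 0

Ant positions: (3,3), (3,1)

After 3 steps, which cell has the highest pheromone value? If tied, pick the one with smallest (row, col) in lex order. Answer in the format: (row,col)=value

Step 1: ant0:(3,3)->N->(2,3) | ant1:(3,1)->N->(2,1)
  grid max=1 at (0,1)
Step 2: ant0:(2,3)->W->(2,2) | ant1:(2,1)->E->(2,2)
  grid max=4 at (2,2)
Step 3: ant0:(2,2)->N->(1,2) | ant1:(2,2)->N->(1,2)
  grid max=3 at (1,2)
Final grid:
  0 0 0 0
  0 0 3 0
  0 0 3 0
  0 0 0 0
  0 0 0 0
Max pheromone 3 at (1,2)

Answer: (1,2)=3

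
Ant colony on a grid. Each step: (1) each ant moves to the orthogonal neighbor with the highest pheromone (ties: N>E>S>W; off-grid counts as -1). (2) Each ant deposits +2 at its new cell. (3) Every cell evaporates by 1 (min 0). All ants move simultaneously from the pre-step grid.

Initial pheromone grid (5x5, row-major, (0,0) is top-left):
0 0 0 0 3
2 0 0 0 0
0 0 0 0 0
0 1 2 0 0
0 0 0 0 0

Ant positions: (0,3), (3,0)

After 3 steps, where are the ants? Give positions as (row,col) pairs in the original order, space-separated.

Step 1: ant0:(0,3)->E->(0,4) | ant1:(3,0)->E->(3,1)
  grid max=4 at (0,4)
Step 2: ant0:(0,4)->S->(1,4) | ant1:(3,1)->E->(3,2)
  grid max=3 at (0,4)
Step 3: ant0:(1,4)->N->(0,4) | ant1:(3,2)->W->(3,1)
  grid max=4 at (0,4)

(0,4) (3,1)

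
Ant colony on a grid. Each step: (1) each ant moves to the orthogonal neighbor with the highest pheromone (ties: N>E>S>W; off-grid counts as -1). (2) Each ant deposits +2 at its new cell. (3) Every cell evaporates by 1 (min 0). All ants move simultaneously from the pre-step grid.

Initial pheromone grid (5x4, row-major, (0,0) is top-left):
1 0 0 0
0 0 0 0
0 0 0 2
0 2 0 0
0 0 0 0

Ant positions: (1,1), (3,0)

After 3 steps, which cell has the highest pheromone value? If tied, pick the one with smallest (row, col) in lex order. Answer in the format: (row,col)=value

Step 1: ant0:(1,1)->N->(0,1) | ant1:(3,0)->E->(3,1)
  grid max=3 at (3,1)
Step 2: ant0:(0,1)->E->(0,2) | ant1:(3,1)->N->(2,1)
  grid max=2 at (3,1)
Step 3: ant0:(0,2)->E->(0,3) | ant1:(2,1)->S->(3,1)
  grid max=3 at (3,1)
Final grid:
  0 0 0 1
  0 0 0 0
  0 0 0 0
  0 3 0 0
  0 0 0 0
Max pheromone 3 at (3,1)

Answer: (3,1)=3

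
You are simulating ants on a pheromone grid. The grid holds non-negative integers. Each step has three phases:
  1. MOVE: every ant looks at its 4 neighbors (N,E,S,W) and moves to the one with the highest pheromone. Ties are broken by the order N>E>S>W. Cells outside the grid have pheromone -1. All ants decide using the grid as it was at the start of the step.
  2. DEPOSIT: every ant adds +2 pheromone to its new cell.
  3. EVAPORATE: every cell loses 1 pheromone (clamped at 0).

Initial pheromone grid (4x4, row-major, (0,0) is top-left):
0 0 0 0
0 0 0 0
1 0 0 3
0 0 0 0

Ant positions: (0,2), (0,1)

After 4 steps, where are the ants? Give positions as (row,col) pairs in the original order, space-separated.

Step 1: ant0:(0,2)->E->(0,3) | ant1:(0,1)->E->(0,2)
  grid max=2 at (2,3)
Step 2: ant0:(0,3)->W->(0,2) | ant1:(0,2)->E->(0,3)
  grid max=2 at (0,2)
Step 3: ant0:(0,2)->E->(0,3) | ant1:(0,3)->W->(0,2)
  grid max=3 at (0,2)
Step 4: ant0:(0,3)->W->(0,2) | ant1:(0,2)->E->(0,3)
  grid max=4 at (0,2)

(0,2) (0,3)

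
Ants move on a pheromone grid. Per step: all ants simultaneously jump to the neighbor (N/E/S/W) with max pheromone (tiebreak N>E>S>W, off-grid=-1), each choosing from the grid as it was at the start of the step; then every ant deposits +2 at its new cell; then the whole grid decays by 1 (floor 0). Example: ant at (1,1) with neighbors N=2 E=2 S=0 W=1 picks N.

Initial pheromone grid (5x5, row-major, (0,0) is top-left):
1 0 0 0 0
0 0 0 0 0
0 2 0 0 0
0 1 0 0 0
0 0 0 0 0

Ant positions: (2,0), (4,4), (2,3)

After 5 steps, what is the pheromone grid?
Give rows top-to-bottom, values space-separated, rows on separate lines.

After step 1: ants at (2,1),(3,4),(1,3)
  0 0 0 0 0
  0 0 0 1 0
  0 3 0 0 0
  0 0 0 0 1
  0 0 0 0 0
After step 2: ants at (1,1),(2,4),(0,3)
  0 0 0 1 0
  0 1 0 0 0
  0 2 0 0 1
  0 0 0 0 0
  0 0 0 0 0
After step 3: ants at (2,1),(1,4),(0,4)
  0 0 0 0 1
  0 0 0 0 1
  0 3 0 0 0
  0 0 0 0 0
  0 0 0 0 0
After step 4: ants at (1,1),(0,4),(1,4)
  0 0 0 0 2
  0 1 0 0 2
  0 2 0 0 0
  0 0 0 0 0
  0 0 0 0 0
After step 5: ants at (2,1),(1,4),(0,4)
  0 0 0 0 3
  0 0 0 0 3
  0 3 0 0 0
  0 0 0 0 0
  0 0 0 0 0

0 0 0 0 3
0 0 0 0 3
0 3 0 0 0
0 0 0 0 0
0 0 0 0 0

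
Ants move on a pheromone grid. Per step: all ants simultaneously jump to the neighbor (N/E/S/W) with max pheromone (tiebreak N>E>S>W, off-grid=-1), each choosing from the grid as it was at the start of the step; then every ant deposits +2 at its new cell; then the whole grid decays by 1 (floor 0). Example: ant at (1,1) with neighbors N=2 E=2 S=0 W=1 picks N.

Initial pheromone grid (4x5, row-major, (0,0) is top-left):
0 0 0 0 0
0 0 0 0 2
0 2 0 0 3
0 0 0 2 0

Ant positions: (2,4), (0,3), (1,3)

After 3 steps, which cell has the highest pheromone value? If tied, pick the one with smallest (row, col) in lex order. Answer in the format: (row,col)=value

Step 1: ant0:(2,4)->N->(1,4) | ant1:(0,3)->E->(0,4) | ant2:(1,3)->E->(1,4)
  grid max=5 at (1,4)
Step 2: ant0:(1,4)->S->(2,4) | ant1:(0,4)->S->(1,4) | ant2:(1,4)->S->(2,4)
  grid max=6 at (1,4)
Step 3: ant0:(2,4)->N->(1,4) | ant1:(1,4)->S->(2,4) | ant2:(2,4)->N->(1,4)
  grid max=9 at (1,4)
Final grid:
  0 0 0 0 0
  0 0 0 0 9
  0 0 0 0 6
  0 0 0 0 0
Max pheromone 9 at (1,4)

Answer: (1,4)=9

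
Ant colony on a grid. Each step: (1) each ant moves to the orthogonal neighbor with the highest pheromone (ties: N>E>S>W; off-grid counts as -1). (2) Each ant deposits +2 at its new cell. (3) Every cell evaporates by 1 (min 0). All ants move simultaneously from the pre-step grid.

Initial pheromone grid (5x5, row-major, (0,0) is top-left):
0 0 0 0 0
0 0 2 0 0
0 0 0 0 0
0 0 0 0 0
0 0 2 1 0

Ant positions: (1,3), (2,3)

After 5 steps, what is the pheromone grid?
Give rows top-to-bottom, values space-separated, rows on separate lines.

After step 1: ants at (1,2),(1,3)
  0 0 0 0 0
  0 0 3 1 0
  0 0 0 0 0
  0 0 0 0 0
  0 0 1 0 0
After step 2: ants at (1,3),(1,2)
  0 0 0 0 0
  0 0 4 2 0
  0 0 0 0 0
  0 0 0 0 0
  0 0 0 0 0
After step 3: ants at (1,2),(1,3)
  0 0 0 0 0
  0 0 5 3 0
  0 0 0 0 0
  0 0 0 0 0
  0 0 0 0 0
After step 4: ants at (1,3),(1,2)
  0 0 0 0 0
  0 0 6 4 0
  0 0 0 0 0
  0 0 0 0 0
  0 0 0 0 0
After step 5: ants at (1,2),(1,3)
  0 0 0 0 0
  0 0 7 5 0
  0 0 0 0 0
  0 0 0 0 0
  0 0 0 0 0

0 0 0 0 0
0 0 7 5 0
0 0 0 0 0
0 0 0 0 0
0 0 0 0 0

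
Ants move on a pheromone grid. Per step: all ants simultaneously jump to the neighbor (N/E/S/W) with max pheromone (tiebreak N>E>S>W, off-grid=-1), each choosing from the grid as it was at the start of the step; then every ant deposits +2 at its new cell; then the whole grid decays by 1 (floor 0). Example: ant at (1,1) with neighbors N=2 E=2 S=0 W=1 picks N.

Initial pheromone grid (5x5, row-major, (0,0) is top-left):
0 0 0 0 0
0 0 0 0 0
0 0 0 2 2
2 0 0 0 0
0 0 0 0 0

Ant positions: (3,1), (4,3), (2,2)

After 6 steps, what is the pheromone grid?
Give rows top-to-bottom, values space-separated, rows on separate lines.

After step 1: ants at (3,0),(3,3),(2,3)
  0 0 0 0 0
  0 0 0 0 0
  0 0 0 3 1
  3 0 0 1 0
  0 0 0 0 0
After step 2: ants at (2,0),(2,3),(2,4)
  0 0 0 0 0
  0 0 0 0 0
  1 0 0 4 2
  2 0 0 0 0
  0 0 0 0 0
After step 3: ants at (3,0),(2,4),(2,3)
  0 0 0 0 0
  0 0 0 0 0
  0 0 0 5 3
  3 0 0 0 0
  0 0 0 0 0
After step 4: ants at (2,0),(2,3),(2,4)
  0 0 0 0 0
  0 0 0 0 0
  1 0 0 6 4
  2 0 0 0 0
  0 0 0 0 0
After step 5: ants at (3,0),(2,4),(2,3)
  0 0 0 0 0
  0 0 0 0 0
  0 0 0 7 5
  3 0 0 0 0
  0 0 0 0 0
After step 6: ants at (2,0),(2,3),(2,4)
  0 0 0 0 0
  0 0 0 0 0
  1 0 0 8 6
  2 0 0 0 0
  0 0 0 0 0

0 0 0 0 0
0 0 0 0 0
1 0 0 8 6
2 0 0 0 0
0 0 0 0 0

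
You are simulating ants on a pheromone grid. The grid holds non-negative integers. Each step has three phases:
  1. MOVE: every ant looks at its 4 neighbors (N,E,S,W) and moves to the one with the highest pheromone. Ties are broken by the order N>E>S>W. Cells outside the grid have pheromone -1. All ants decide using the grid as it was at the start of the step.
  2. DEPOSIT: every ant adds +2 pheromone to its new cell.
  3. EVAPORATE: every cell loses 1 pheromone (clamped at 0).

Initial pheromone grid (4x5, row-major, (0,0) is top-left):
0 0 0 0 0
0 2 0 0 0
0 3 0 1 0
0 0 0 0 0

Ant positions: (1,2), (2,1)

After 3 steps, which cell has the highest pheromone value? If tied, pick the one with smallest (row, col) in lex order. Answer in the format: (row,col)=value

Answer: (1,1)=7

Derivation:
Step 1: ant0:(1,2)->W->(1,1) | ant1:(2,1)->N->(1,1)
  grid max=5 at (1,1)
Step 2: ant0:(1,1)->S->(2,1) | ant1:(1,1)->S->(2,1)
  grid max=5 at (2,1)
Step 3: ant0:(2,1)->N->(1,1) | ant1:(2,1)->N->(1,1)
  grid max=7 at (1,1)
Final grid:
  0 0 0 0 0
  0 7 0 0 0
  0 4 0 0 0
  0 0 0 0 0
Max pheromone 7 at (1,1)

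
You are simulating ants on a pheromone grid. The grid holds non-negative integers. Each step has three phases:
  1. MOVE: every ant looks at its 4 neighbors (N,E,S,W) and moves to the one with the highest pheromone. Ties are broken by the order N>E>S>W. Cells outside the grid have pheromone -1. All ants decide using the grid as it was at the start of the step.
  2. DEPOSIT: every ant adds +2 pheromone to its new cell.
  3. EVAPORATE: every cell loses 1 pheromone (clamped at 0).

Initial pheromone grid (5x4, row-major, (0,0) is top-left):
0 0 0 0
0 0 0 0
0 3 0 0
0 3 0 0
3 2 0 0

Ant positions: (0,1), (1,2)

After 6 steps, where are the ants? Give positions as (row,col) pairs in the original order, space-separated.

Step 1: ant0:(0,1)->E->(0,2) | ant1:(1,2)->N->(0,2)
  grid max=3 at (0,2)
Step 2: ant0:(0,2)->E->(0,3) | ant1:(0,2)->E->(0,3)
  grid max=3 at (0,3)
Step 3: ant0:(0,3)->W->(0,2) | ant1:(0,3)->W->(0,2)
  grid max=5 at (0,2)
Step 4: ant0:(0,2)->E->(0,3) | ant1:(0,2)->E->(0,3)
  grid max=5 at (0,3)
Step 5: ant0:(0,3)->W->(0,2) | ant1:(0,3)->W->(0,2)
  grid max=7 at (0,2)
Step 6: ant0:(0,2)->E->(0,3) | ant1:(0,2)->E->(0,3)
  grid max=7 at (0,3)

(0,3) (0,3)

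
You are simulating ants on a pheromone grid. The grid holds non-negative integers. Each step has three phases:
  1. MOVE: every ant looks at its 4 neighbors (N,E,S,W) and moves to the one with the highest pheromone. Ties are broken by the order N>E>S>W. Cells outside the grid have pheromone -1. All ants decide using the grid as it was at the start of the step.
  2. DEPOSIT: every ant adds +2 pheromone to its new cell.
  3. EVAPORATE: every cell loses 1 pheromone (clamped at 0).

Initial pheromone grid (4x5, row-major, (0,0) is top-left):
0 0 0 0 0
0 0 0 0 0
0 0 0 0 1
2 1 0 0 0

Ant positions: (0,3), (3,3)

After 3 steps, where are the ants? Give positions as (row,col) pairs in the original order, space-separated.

Step 1: ant0:(0,3)->E->(0,4) | ant1:(3,3)->N->(2,3)
  grid max=1 at (0,4)
Step 2: ant0:(0,4)->S->(1,4) | ant1:(2,3)->N->(1,3)
  grid max=1 at (1,3)
Step 3: ant0:(1,4)->W->(1,3) | ant1:(1,3)->E->(1,4)
  grid max=2 at (1,3)

(1,3) (1,4)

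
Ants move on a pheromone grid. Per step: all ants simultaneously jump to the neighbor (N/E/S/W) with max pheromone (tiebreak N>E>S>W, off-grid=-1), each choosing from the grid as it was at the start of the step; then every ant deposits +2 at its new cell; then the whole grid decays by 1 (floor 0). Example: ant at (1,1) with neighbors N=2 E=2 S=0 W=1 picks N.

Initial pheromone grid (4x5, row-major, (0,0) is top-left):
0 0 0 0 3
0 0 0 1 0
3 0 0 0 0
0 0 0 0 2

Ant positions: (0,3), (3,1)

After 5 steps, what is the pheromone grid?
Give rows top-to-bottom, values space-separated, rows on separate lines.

After step 1: ants at (0,4),(2,1)
  0 0 0 0 4
  0 0 0 0 0
  2 1 0 0 0
  0 0 0 0 1
After step 2: ants at (1,4),(2,0)
  0 0 0 0 3
  0 0 0 0 1
  3 0 0 0 0
  0 0 0 0 0
After step 3: ants at (0,4),(1,0)
  0 0 0 0 4
  1 0 0 0 0
  2 0 0 0 0
  0 0 0 0 0
After step 4: ants at (1,4),(2,0)
  0 0 0 0 3
  0 0 0 0 1
  3 0 0 0 0
  0 0 0 0 0
After step 5: ants at (0,4),(1,0)
  0 0 0 0 4
  1 0 0 0 0
  2 0 0 0 0
  0 0 0 0 0

0 0 0 0 4
1 0 0 0 0
2 0 0 0 0
0 0 0 0 0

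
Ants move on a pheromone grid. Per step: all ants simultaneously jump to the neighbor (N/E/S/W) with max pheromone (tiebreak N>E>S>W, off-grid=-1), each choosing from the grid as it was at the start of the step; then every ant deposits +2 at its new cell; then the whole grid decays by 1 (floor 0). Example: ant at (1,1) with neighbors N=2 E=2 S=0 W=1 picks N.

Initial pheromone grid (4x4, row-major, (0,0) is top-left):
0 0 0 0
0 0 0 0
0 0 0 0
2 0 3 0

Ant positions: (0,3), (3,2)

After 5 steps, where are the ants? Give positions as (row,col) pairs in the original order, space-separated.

Step 1: ant0:(0,3)->S->(1,3) | ant1:(3,2)->N->(2,2)
  grid max=2 at (3,2)
Step 2: ant0:(1,3)->N->(0,3) | ant1:(2,2)->S->(3,2)
  grid max=3 at (3,2)
Step 3: ant0:(0,3)->S->(1,3) | ant1:(3,2)->N->(2,2)
  grid max=2 at (3,2)
Step 4: ant0:(1,3)->N->(0,3) | ant1:(2,2)->S->(3,2)
  grid max=3 at (3,2)
Step 5: ant0:(0,3)->S->(1,3) | ant1:(3,2)->N->(2,2)
  grid max=2 at (3,2)

(1,3) (2,2)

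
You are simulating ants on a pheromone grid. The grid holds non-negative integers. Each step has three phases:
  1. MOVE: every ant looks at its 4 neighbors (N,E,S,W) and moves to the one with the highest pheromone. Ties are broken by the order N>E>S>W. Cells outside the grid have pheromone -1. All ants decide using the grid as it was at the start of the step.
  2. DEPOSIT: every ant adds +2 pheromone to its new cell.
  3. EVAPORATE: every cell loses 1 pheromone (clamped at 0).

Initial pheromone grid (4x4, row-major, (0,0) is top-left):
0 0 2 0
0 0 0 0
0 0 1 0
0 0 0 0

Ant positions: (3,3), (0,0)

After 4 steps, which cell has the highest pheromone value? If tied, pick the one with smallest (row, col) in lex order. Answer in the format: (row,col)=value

Answer: (0,2)=4

Derivation:
Step 1: ant0:(3,3)->N->(2,3) | ant1:(0,0)->E->(0,1)
  grid max=1 at (0,1)
Step 2: ant0:(2,3)->N->(1,3) | ant1:(0,1)->E->(0,2)
  grid max=2 at (0,2)
Step 3: ant0:(1,3)->N->(0,3) | ant1:(0,2)->E->(0,3)
  grid max=3 at (0,3)
Step 4: ant0:(0,3)->W->(0,2) | ant1:(0,3)->W->(0,2)
  grid max=4 at (0,2)
Final grid:
  0 0 4 2
  0 0 0 0
  0 0 0 0
  0 0 0 0
Max pheromone 4 at (0,2)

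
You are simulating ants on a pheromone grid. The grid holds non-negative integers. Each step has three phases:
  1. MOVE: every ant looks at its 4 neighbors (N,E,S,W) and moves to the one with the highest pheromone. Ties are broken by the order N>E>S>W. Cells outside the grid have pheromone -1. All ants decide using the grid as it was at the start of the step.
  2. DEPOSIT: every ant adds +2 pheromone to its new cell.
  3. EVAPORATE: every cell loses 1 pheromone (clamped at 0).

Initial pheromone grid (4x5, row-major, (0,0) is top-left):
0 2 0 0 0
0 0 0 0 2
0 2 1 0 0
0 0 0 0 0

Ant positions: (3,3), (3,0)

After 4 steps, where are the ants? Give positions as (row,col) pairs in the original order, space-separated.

Step 1: ant0:(3,3)->N->(2,3) | ant1:(3,0)->N->(2,0)
  grid max=1 at (0,1)
Step 2: ant0:(2,3)->N->(1,3) | ant1:(2,0)->E->(2,1)
  grid max=2 at (2,1)
Step 3: ant0:(1,3)->N->(0,3) | ant1:(2,1)->N->(1,1)
  grid max=1 at (0,3)
Step 4: ant0:(0,3)->E->(0,4) | ant1:(1,1)->S->(2,1)
  grid max=2 at (2,1)

(0,4) (2,1)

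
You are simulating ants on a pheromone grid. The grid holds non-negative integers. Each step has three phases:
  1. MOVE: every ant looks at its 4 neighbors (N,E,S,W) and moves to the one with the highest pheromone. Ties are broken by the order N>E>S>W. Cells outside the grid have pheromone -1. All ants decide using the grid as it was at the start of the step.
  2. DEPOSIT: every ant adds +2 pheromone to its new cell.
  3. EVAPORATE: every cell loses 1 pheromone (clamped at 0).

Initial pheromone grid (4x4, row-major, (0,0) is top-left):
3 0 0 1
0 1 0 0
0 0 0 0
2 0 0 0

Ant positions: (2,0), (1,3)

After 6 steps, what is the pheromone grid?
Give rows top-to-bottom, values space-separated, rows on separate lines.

After step 1: ants at (3,0),(0,3)
  2 0 0 2
  0 0 0 0
  0 0 0 0
  3 0 0 0
After step 2: ants at (2,0),(1,3)
  1 0 0 1
  0 0 0 1
  1 0 0 0
  2 0 0 0
After step 3: ants at (3,0),(0,3)
  0 0 0 2
  0 0 0 0
  0 0 0 0
  3 0 0 0
After step 4: ants at (2,0),(1,3)
  0 0 0 1
  0 0 0 1
  1 0 0 0
  2 0 0 0
After step 5: ants at (3,0),(0,3)
  0 0 0 2
  0 0 0 0
  0 0 0 0
  3 0 0 0
After step 6: ants at (2,0),(1,3)
  0 0 0 1
  0 0 0 1
  1 0 0 0
  2 0 0 0

0 0 0 1
0 0 0 1
1 0 0 0
2 0 0 0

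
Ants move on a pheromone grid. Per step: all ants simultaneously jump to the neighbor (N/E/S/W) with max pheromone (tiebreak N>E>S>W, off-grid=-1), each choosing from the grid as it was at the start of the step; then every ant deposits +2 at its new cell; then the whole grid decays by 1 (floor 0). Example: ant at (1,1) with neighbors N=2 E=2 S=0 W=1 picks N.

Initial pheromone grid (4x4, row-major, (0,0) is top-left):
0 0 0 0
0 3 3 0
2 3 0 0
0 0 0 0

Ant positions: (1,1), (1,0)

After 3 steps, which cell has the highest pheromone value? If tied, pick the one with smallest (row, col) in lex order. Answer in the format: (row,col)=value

Step 1: ant0:(1,1)->E->(1,2) | ant1:(1,0)->E->(1,1)
  grid max=4 at (1,1)
Step 2: ant0:(1,2)->W->(1,1) | ant1:(1,1)->E->(1,2)
  grid max=5 at (1,1)
Step 3: ant0:(1,1)->E->(1,2) | ant1:(1,2)->W->(1,1)
  grid max=6 at (1,1)
Final grid:
  0 0 0 0
  0 6 6 0
  0 0 0 0
  0 0 0 0
Max pheromone 6 at (1,1)

Answer: (1,1)=6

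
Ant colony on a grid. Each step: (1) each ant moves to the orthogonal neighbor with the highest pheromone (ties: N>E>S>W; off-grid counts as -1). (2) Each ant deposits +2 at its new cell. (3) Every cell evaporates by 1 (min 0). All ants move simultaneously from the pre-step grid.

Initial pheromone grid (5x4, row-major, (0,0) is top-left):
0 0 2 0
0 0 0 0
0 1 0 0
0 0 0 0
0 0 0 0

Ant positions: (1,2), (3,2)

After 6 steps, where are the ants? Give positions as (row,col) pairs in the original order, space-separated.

Step 1: ant0:(1,2)->N->(0,2) | ant1:(3,2)->N->(2,2)
  grid max=3 at (0,2)
Step 2: ant0:(0,2)->E->(0,3) | ant1:(2,2)->N->(1,2)
  grid max=2 at (0,2)
Step 3: ant0:(0,3)->W->(0,2) | ant1:(1,2)->N->(0,2)
  grid max=5 at (0,2)
Step 4: ant0:(0,2)->E->(0,3) | ant1:(0,2)->E->(0,3)
  grid max=4 at (0,2)
Step 5: ant0:(0,3)->W->(0,2) | ant1:(0,3)->W->(0,2)
  grid max=7 at (0,2)
Step 6: ant0:(0,2)->E->(0,3) | ant1:(0,2)->E->(0,3)
  grid max=6 at (0,2)

(0,3) (0,3)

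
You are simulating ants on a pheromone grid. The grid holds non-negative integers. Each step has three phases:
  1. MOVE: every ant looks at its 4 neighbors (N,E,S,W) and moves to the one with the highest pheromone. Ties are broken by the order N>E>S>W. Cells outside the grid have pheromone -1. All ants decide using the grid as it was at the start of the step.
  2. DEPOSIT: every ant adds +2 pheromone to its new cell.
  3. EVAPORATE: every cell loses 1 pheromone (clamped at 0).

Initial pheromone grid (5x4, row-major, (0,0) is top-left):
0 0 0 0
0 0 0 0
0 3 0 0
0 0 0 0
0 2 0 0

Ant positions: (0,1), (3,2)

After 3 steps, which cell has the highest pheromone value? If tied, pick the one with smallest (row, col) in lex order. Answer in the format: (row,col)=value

Step 1: ant0:(0,1)->E->(0,2) | ant1:(3,2)->N->(2,2)
  grid max=2 at (2,1)
Step 2: ant0:(0,2)->E->(0,3) | ant1:(2,2)->W->(2,1)
  grid max=3 at (2,1)
Step 3: ant0:(0,3)->S->(1,3) | ant1:(2,1)->N->(1,1)
  grid max=2 at (2,1)
Final grid:
  0 0 0 0
  0 1 0 1
  0 2 0 0
  0 0 0 0
  0 0 0 0
Max pheromone 2 at (2,1)

Answer: (2,1)=2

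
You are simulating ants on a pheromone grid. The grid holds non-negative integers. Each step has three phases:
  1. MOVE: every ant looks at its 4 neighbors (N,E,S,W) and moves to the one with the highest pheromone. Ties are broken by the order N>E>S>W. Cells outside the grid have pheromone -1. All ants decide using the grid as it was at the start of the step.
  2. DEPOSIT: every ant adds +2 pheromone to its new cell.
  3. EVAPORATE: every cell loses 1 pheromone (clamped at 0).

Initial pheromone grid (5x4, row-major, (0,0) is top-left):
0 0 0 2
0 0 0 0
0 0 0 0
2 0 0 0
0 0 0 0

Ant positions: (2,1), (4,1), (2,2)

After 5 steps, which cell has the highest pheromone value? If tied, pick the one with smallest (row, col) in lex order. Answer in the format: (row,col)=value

Step 1: ant0:(2,1)->N->(1,1) | ant1:(4,1)->N->(3,1) | ant2:(2,2)->N->(1,2)
  grid max=1 at (0,3)
Step 2: ant0:(1,1)->E->(1,2) | ant1:(3,1)->W->(3,0) | ant2:(1,2)->W->(1,1)
  grid max=2 at (1,1)
Step 3: ant0:(1,2)->W->(1,1) | ant1:(3,0)->N->(2,0) | ant2:(1,1)->E->(1,2)
  grid max=3 at (1,1)
Step 4: ant0:(1,1)->E->(1,2) | ant1:(2,0)->S->(3,0) | ant2:(1,2)->W->(1,1)
  grid max=4 at (1,1)
Step 5: ant0:(1,2)->W->(1,1) | ant1:(3,0)->N->(2,0) | ant2:(1,1)->E->(1,2)
  grid max=5 at (1,1)
Final grid:
  0 0 0 0
  0 5 5 0
  1 0 0 0
  1 0 0 0
  0 0 0 0
Max pheromone 5 at (1,1)

Answer: (1,1)=5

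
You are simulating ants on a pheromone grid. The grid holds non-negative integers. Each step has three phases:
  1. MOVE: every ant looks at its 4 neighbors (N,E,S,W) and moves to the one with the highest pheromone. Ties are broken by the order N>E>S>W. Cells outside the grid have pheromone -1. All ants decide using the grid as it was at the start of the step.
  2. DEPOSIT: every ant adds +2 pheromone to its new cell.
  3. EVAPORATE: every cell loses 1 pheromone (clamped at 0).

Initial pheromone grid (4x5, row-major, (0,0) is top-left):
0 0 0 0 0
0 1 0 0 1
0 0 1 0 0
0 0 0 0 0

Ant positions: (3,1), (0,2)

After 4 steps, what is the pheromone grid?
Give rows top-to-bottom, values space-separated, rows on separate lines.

After step 1: ants at (2,1),(0,3)
  0 0 0 1 0
  0 0 0 0 0
  0 1 0 0 0
  0 0 0 0 0
After step 2: ants at (1,1),(0,4)
  0 0 0 0 1
  0 1 0 0 0
  0 0 0 0 0
  0 0 0 0 0
After step 3: ants at (0,1),(1,4)
  0 1 0 0 0
  0 0 0 0 1
  0 0 0 0 0
  0 0 0 0 0
After step 4: ants at (0,2),(0,4)
  0 0 1 0 1
  0 0 0 0 0
  0 0 0 0 0
  0 0 0 0 0

0 0 1 0 1
0 0 0 0 0
0 0 0 0 0
0 0 0 0 0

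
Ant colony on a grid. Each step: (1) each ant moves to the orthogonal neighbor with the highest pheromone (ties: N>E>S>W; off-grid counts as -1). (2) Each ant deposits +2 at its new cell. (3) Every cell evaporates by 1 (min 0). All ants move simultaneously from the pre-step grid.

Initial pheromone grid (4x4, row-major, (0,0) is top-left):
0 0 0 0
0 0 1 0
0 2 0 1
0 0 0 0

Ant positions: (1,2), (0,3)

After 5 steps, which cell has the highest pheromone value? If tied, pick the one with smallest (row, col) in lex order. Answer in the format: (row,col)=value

Step 1: ant0:(1,2)->N->(0,2) | ant1:(0,3)->S->(1,3)
  grid max=1 at (0,2)
Step 2: ant0:(0,2)->E->(0,3) | ant1:(1,3)->N->(0,3)
  grid max=3 at (0,3)
Step 3: ant0:(0,3)->S->(1,3) | ant1:(0,3)->S->(1,3)
  grid max=3 at (1,3)
Step 4: ant0:(1,3)->N->(0,3) | ant1:(1,3)->N->(0,3)
  grid max=5 at (0,3)
Step 5: ant0:(0,3)->S->(1,3) | ant1:(0,3)->S->(1,3)
  grid max=5 at (1,3)
Final grid:
  0 0 0 4
  0 0 0 5
  0 0 0 0
  0 0 0 0
Max pheromone 5 at (1,3)

Answer: (1,3)=5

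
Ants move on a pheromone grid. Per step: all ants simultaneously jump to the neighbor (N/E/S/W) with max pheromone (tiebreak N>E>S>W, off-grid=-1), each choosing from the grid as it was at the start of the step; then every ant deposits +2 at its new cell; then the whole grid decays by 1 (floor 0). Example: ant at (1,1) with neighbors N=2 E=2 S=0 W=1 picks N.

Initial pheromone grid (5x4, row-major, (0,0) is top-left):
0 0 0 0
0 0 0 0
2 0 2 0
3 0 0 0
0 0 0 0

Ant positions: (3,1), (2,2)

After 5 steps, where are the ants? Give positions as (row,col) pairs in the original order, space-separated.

Step 1: ant0:(3,1)->W->(3,0) | ant1:(2,2)->N->(1,2)
  grid max=4 at (3,0)
Step 2: ant0:(3,0)->N->(2,0) | ant1:(1,2)->S->(2,2)
  grid max=3 at (3,0)
Step 3: ant0:(2,0)->S->(3,0) | ant1:(2,2)->N->(1,2)
  grid max=4 at (3,0)
Step 4: ant0:(3,0)->N->(2,0) | ant1:(1,2)->S->(2,2)
  grid max=3 at (3,0)
Step 5: ant0:(2,0)->S->(3,0) | ant1:(2,2)->N->(1,2)
  grid max=4 at (3,0)

(3,0) (1,2)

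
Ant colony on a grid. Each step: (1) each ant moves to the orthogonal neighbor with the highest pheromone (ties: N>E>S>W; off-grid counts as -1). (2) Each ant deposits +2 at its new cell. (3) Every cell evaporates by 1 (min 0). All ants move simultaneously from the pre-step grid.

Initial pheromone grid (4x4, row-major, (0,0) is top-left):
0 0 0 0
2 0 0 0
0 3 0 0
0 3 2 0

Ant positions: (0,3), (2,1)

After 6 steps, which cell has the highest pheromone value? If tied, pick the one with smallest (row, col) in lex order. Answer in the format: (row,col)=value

Step 1: ant0:(0,3)->S->(1,3) | ant1:(2,1)->S->(3,1)
  grid max=4 at (3,1)
Step 2: ant0:(1,3)->N->(0,3) | ant1:(3,1)->N->(2,1)
  grid max=3 at (2,1)
Step 3: ant0:(0,3)->S->(1,3) | ant1:(2,1)->S->(3,1)
  grid max=4 at (3,1)
Step 4: ant0:(1,3)->N->(0,3) | ant1:(3,1)->N->(2,1)
  grid max=3 at (2,1)
Step 5: ant0:(0,3)->S->(1,3) | ant1:(2,1)->S->(3,1)
  grid max=4 at (3,1)
Step 6: ant0:(1,3)->N->(0,3) | ant1:(3,1)->N->(2,1)
  grid max=3 at (2,1)
Final grid:
  0 0 0 1
  0 0 0 0
  0 3 0 0
  0 3 0 0
Max pheromone 3 at (2,1)

Answer: (2,1)=3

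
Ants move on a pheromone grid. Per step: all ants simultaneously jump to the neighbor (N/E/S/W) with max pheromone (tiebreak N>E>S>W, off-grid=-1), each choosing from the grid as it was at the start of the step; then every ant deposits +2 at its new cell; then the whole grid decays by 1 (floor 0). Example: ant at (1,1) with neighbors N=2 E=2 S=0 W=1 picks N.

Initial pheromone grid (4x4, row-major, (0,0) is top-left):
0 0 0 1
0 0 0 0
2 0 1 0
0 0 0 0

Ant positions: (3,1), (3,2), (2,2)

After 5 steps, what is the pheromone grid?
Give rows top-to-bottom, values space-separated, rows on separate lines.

After step 1: ants at (2,1),(2,2),(1,2)
  0 0 0 0
  0 0 1 0
  1 1 2 0
  0 0 0 0
After step 2: ants at (2,2),(1,2),(2,2)
  0 0 0 0
  0 0 2 0
  0 0 5 0
  0 0 0 0
After step 3: ants at (1,2),(2,2),(1,2)
  0 0 0 0
  0 0 5 0
  0 0 6 0
  0 0 0 0
After step 4: ants at (2,2),(1,2),(2,2)
  0 0 0 0
  0 0 6 0
  0 0 9 0
  0 0 0 0
After step 5: ants at (1,2),(2,2),(1,2)
  0 0 0 0
  0 0 9 0
  0 0 10 0
  0 0 0 0

0 0 0 0
0 0 9 0
0 0 10 0
0 0 0 0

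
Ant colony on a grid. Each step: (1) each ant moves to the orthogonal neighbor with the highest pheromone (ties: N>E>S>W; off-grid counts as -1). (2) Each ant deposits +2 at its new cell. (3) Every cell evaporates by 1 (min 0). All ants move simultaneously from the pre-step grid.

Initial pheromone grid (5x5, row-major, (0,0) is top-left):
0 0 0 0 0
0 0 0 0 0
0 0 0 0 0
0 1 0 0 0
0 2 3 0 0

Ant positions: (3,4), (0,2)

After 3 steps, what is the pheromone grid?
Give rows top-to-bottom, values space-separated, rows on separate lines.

After step 1: ants at (2,4),(0,3)
  0 0 0 1 0
  0 0 0 0 0
  0 0 0 0 1
  0 0 0 0 0
  0 1 2 0 0
After step 2: ants at (1,4),(0,4)
  0 0 0 0 1
  0 0 0 0 1
  0 0 0 0 0
  0 0 0 0 0
  0 0 1 0 0
After step 3: ants at (0,4),(1,4)
  0 0 0 0 2
  0 0 0 0 2
  0 0 0 0 0
  0 0 0 0 0
  0 0 0 0 0

0 0 0 0 2
0 0 0 0 2
0 0 0 0 0
0 0 0 0 0
0 0 0 0 0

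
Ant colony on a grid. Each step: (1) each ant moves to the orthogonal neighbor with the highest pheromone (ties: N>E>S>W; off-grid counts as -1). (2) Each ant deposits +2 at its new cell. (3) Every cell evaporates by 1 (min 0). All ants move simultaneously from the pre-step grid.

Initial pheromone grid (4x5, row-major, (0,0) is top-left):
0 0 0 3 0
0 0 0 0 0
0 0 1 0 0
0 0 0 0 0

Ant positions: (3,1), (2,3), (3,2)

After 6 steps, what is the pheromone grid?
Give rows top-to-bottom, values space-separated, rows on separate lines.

After step 1: ants at (2,1),(2,2),(2,2)
  0 0 0 2 0
  0 0 0 0 0
  0 1 4 0 0
  0 0 0 0 0
After step 2: ants at (2,2),(2,1),(2,1)
  0 0 0 1 0
  0 0 0 0 0
  0 4 5 0 0
  0 0 0 0 0
After step 3: ants at (2,1),(2,2),(2,2)
  0 0 0 0 0
  0 0 0 0 0
  0 5 8 0 0
  0 0 0 0 0
After step 4: ants at (2,2),(2,1),(2,1)
  0 0 0 0 0
  0 0 0 0 0
  0 8 9 0 0
  0 0 0 0 0
After step 5: ants at (2,1),(2,2),(2,2)
  0 0 0 0 0
  0 0 0 0 0
  0 9 12 0 0
  0 0 0 0 0
After step 6: ants at (2,2),(2,1),(2,1)
  0 0 0 0 0
  0 0 0 0 0
  0 12 13 0 0
  0 0 0 0 0

0 0 0 0 0
0 0 0 0 0
0 12 13 0 0
0 0 0 0 0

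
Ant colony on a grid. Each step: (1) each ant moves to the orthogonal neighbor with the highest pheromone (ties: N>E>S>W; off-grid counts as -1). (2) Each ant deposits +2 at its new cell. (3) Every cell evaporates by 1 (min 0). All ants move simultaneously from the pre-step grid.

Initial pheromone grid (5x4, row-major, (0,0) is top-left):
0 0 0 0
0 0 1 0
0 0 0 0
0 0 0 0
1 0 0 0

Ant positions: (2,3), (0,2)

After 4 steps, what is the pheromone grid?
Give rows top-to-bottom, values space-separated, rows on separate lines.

After step 1: ants at (1,3),(1,2)
  0 0 0 0
  0 0 2 1
  0 0 0 0
  0 0 0 0
  0 0 0 0
After step 2: ants at (1,2),(1,3)
  0 0 0 0
  0 0 3 2
  0 0 0 0
  0 0 0 0
  0 0 0 0
After step 3: ants at (1,3),(1,2)
  0 0 0 0
  0 0 4 3
  0 0 0 0
  0 0 0 0
  0 0 0 0
After step 4: ants at (1,2),(1,3)
  0 0 0 0
  0 0 5 4
  0 0 0 0
  0 0 0 0
  0 0 0 0

0 0 0 0
0 0 5 4
0 0 0 0
0 0 0 0
0 0 0 0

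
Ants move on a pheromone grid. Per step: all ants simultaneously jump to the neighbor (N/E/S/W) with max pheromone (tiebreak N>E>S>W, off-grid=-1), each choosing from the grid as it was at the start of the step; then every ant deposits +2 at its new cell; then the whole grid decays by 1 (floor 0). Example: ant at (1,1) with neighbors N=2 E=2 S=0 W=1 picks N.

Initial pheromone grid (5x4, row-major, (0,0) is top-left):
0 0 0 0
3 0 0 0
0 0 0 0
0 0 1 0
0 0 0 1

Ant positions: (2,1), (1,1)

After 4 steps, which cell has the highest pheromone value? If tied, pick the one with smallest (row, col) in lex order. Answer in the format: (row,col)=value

Answer: (1,0)=7

Derivation:
Step 1: ant0:(2,1)->N->(1,1) | ant1:(1,1)->W->(1,0)
  grid max=4 at (1,0)
Step 2: ant0:(1,1)->W->(1,0) | ant1:(1,0)->E->(1,1)
  grid max=5 at (1,0)
Step 3: ant0:(1,0)->E->(1,1) | ant1:(1,1)->W->(1,0)
  grid max=6 at (1,0)
Step 4: ant0:(1,1)->W->(1,0) | ant1:(1,0)->E->(1,1)
  grid max=7 at (1,0)
Final grid:
  0 0 0 0
  7 4 0 0
  0 0 0 0
  0 0 0 0
  0 0 0 0
Max pheromone 7 at (1,0)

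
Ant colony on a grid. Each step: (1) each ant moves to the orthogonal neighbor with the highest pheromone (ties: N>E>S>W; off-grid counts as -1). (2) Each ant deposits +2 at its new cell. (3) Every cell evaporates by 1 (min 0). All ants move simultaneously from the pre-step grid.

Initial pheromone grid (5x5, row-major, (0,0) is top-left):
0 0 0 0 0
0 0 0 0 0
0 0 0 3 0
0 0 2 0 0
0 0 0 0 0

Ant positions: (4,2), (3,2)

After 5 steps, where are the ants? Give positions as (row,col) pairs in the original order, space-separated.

Step 1: ant0:(4,2)->N->(3,2) | ant1:(3,2)->N->(2,2)
  grid max=3 at (3,2)
Step 2: ant0:(3,2)->N->(2,2) | ant1:(2,2)->S->(3,2)
  grid max=4 at (3,2)
Step 3: ant0:(2,2)->S->(3,2) | ant1:(3,2)->N->(2,2)
  grid max=5 at (3,2)
Step 4: ant0:(3,2)->N->(2,2) | ant1:(2,2)->S->(3,2)
  grid max=6 at (3,2)
Step 5: ant0:(2,2)->S->(3,2) | ant1:(3,2)->N->(2,2)
  grid max=7 at (3,2)

(3,2) (2,2)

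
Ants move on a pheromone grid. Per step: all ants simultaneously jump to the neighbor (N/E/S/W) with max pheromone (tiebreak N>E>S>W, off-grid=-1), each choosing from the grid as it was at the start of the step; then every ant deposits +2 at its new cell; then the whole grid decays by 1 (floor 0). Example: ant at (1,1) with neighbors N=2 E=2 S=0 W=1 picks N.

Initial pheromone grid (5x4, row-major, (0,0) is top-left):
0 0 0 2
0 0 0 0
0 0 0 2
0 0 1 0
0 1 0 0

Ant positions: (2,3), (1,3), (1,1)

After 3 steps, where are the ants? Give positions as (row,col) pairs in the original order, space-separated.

Step 1: ant0:(2,3)->N->(1,3) | ant1:(1,3)->N->(0,3) | ant2:(1,1)->N->(0,1)
  grid max=3 at (0,3)
Step 2: ant0:(1,3)->N->(0,3) | ant1:(0,3)->S->(1,3) | ant2:(0,1)->E->(0,2)
  grid max=4 at (0,3)
Step 3: ant0:(0,3)->S->(1,3) | ant1:(1,3)->N->(0,3) | ant2:(0,2)->E->(0,3)
  grid max=7 at (0,3)

(1,3) (0,3) (0,3)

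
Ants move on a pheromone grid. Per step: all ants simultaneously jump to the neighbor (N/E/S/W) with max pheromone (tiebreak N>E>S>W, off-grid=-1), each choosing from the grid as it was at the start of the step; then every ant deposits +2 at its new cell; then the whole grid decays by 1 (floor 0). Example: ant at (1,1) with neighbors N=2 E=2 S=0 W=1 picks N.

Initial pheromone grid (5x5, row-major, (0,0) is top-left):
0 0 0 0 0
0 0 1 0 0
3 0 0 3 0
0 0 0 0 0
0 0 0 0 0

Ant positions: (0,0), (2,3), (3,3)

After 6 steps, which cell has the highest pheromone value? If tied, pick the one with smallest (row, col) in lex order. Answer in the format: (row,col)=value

Answer: (2,3)=11

Derivation:
Step 1: ant0:(0,0)->E->(0,1) | ant1:(2,3)->N->(1,3) | ant2:(3,3)->N->(2,3)
  grid max=4 at (2,3)
Step 2: ant0:(0,1)->E->(0,2) | ant1:(1,3)->S->(2,3) | ant2:(2,3)->N->(1,3)
  grid max=5 at (2,3)
Step 3: ant0:(0,2)->E->(0,3) | ant1:(2,3)->N->(1,3) | ant2:(1,3)->S->(2,3)
  grid max=6 at (2,3)
Step 4: ant0:(0,3)->S->(1,3) | ant1:(1,3)->S->(2,3) | ant2:(2,3)->N->(1,3)
  grid max=7 at (2,3)
Step 5: ant0:(1,3)->S->(2,3) | ant1:(2,3)->N->(1,3) | ant2:(1,3)->S->(2,3)
  grid max=10 at (2,3)
Step 6: ant0:(2,3)->N->(1,3) | ant1:(1,3)->S->(2,3) | ant2:(2,3)->N->(1,3)
  grid max=11 at (2,3)
Final grid:
  0 0 0 0 0
  0 0 0 10 0
  0 0 0 11 0
  0 0 0 0 0
  0 0 0 0 0
Max pheromone 11 at (2,3)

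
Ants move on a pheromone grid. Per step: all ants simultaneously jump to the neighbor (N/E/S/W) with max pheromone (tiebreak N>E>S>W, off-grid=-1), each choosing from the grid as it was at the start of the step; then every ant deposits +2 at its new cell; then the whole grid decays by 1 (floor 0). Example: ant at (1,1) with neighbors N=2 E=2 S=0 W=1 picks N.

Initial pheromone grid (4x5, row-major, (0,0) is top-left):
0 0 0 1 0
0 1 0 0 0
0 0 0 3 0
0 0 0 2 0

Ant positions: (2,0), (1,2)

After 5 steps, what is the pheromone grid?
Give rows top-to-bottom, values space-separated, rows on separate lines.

After step 1: ants at (1,0),(1,1)
  0 0 0 0 0
  1 2 0 0 0
  0 0 0 2 0
  0 0 0 1 0
After step 2: ants at (1,1),(1,0)
  0 0 0 0 0
  2 3 0 0 0
  0 0 0 1 0
  0 0 0 0 0
After step 3: ants at (1,0),(1,1)
  0 0 0 0 0
  3 4 0 0 0
  0 0 0 0 0
  0 0 0 0 0
After step 4: ants at (1,1),(1,0)
  0 0 0 0 0
  4 5 0 0 0
  0 0 0 0 0
  0 0 0 0 0
After step 5: ants at (1,0),(1,1)
  0 0 0 0 0
  5 6 0 0 0
  0 0 0 0 0
  0 0 0 0 0

0 0 0 0 0
5 6 0 0 0
0 0 0 0 0
0 0 0 0 0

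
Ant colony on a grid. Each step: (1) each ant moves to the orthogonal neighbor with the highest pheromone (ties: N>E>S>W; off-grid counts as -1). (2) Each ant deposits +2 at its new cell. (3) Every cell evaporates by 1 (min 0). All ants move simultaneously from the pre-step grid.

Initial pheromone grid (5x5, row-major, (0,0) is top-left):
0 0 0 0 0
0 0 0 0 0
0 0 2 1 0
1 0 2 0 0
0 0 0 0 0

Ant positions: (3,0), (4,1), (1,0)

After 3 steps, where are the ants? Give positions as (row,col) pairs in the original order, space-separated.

Step 1: ant0:(3,0)->N->(2,0) | ant1:(4,1)->N->(3,1) | ant2:(1,0)->N->(0,0)
  grid max=1 at (0,0)
Step 2: ant0:(2,0)->N->(1,0) | ant1:(3,1)->E->(3,2) | ant2:(0,0)->E->(0,1)
  grid max=2 at (3,2)
Step 3: ant0:(1,0)->N->(0,0) | ant1:(3,2)->N->(2,2) | ant2:(0,1)->E->(0,2)
  grid max=1 at (0,0)

(0,0) (2,2) (0,2)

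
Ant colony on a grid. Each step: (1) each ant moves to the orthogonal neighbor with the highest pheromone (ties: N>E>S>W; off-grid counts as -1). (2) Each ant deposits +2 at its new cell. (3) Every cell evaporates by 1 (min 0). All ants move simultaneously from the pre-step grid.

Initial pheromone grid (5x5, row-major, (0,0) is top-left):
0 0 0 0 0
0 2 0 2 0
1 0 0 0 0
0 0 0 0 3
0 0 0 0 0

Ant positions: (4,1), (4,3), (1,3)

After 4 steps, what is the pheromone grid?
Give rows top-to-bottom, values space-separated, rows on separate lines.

After step 1: ants at (3,1),(3,3),(0,3)
  0 0 0 1 0
  0 1 0 1 0
  0 0 0 0 0
  0 1 0 1 2
  0 0 0 0 0
After step 2: ants at (2,1),(3,4),(1,3)
  0 0 0 0 0
  0 0 0 2 0
  0 1 0 0 0
  0 0 0 0 3
  0 0 0 0 0
After step 3: ants at (1,1),(2,4),(0,3)
  0 0 0 1 0
  0 1 0 1 0
  0 0 0 0 1
  0 0 0 0 2
  0 0 0 0 0
After step 4: ants at (0,1),(3,4),(1,3)
  0 1 0 0 0
  0 0 0 2 0
  0 0 0 0 0
  0 0 0 0 3
  0 0 0 0 0

0 1 0 0 0
0 0 0 2 0
0 0 0 0 0
0 0 0 0 3
0 0 0 0 0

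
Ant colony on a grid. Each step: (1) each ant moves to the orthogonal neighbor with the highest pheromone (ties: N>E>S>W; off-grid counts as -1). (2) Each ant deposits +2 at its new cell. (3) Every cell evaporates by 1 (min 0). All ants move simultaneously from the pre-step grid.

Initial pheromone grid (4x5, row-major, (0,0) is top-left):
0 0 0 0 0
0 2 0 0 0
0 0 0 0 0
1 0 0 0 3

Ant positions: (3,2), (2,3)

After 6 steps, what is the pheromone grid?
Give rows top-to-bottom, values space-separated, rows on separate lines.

After step 1: ants at (2,2),(1,3)
  0 0 0 0 0
  0 1 0 1 0
  0 0 1 0 0
  0 0 0 0 2
After step 2: ants at (1,2),(0,3)
  0 0 0 1 0
  0 0 1 0 0
  0 0 0 0 0
  0 0 0 0 1
After step 3: ants at (0,2),(0,4)
  0 0 1 0 1
  0 0 0 0 0
  0 0 0 0 0
  0 0 0 0 0
After step 4: ants at (0,3),(1,4)
  0 0 0 1 0
  0 0 0 0 1
  0 0 0 0 0
  0 0 0 0 0
After step 5: ants at (0,4),(0,4)
  0 0 0 0 3
  0 0 0 0 0
  0 0 0 0 0
  0 0 0 0 0
After step 6: ants at (1,4),(1,4)
  0 0 0 0 2
  0 0 0 0 3
  0 0 0 0 0
  0 0 0 0 0

0 0 0 0 2
0 0 0 0 3
0 0 0 0 0
0 0 0 0 0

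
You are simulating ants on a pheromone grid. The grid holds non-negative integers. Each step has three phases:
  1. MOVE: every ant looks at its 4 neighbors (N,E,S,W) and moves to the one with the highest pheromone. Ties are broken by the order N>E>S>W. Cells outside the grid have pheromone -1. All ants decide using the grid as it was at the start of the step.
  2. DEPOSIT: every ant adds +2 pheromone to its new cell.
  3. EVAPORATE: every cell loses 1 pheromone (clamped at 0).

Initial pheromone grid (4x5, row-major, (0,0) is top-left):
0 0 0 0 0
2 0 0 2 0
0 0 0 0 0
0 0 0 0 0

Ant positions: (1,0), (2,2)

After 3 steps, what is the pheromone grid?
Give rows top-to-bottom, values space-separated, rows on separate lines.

After step 1: ants at (0,0),(1,2)
  1 0 0 0 0
  1 0 1 1 0
  0 0 0 0 0
  0 0 0 0 0
After step 2: ants at (1,0),(1,3)
  0 0 0 0 0
  2 0 0 2 0
  0 0 0 0 0
  0 0 0 0 0
After step 3: ants at (0,0),(0,3)
  1 0 0 1 0
  1 0 0 1 0
  0 0 0 0 0
  0 0 0 0 0

1 0 0 1 0
1 0 0 1 0
0 0 0 0 0
0 0 0 0 0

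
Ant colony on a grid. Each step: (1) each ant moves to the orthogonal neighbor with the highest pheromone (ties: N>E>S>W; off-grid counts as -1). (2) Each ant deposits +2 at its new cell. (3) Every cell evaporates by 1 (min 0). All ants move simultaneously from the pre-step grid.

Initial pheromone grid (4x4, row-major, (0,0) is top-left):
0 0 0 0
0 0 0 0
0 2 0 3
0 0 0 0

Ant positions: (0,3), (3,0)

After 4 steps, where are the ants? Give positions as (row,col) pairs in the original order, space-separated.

Step 1: ant0:(0,3)->S->(1,3) | ant1:(3,0)->N->(2,0)
  grid max=2 at (2,3)
Step 2: ant0:(1,3)->S->(2,3) | ant1:(2,0)->E->(2,1)
  grid max=3 at (2,3)
Step 3: ant0:(2,3)->N->(1,3) | ant1:(2,1)->N->(1,1)
  grid max=2 at (2,3)
Step 4: ant0:(1,3)->S->(2,3) | ant1:(1,1)->S->(2,1)
  grid max=3 at (2,3)

(2,3) (2,1)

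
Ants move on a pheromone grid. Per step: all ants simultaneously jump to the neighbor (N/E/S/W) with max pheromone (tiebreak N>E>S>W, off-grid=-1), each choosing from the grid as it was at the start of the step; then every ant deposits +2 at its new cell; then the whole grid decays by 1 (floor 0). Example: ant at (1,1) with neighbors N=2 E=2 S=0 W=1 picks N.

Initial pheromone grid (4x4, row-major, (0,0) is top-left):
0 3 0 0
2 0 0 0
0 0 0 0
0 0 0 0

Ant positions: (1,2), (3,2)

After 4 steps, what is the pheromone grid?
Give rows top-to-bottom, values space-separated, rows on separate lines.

After step 1: ants at (0,2),(2,2)
  0 2 1 0
  1 0 0 0
  0 0 1 0
  0 0 0 0
After step 2: ants at (0,1),(1,2)
  0 3 0 0
  0 0 1 0
  0 0 0 0
  0 0 0 0
After step 3: ants at (0,2),(0,2)
  0 2 3 0
  0 0 0 0
  0 0 0 0
  0 0 0 0
After step 4: ants at (0,1),(0,1)
  0 5 2 0
  0 0 0 0
  0 0 0 0
  0 0 0 0

0 5 2 0
0 0 0 0
0 0 0 0
0 0 0 0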